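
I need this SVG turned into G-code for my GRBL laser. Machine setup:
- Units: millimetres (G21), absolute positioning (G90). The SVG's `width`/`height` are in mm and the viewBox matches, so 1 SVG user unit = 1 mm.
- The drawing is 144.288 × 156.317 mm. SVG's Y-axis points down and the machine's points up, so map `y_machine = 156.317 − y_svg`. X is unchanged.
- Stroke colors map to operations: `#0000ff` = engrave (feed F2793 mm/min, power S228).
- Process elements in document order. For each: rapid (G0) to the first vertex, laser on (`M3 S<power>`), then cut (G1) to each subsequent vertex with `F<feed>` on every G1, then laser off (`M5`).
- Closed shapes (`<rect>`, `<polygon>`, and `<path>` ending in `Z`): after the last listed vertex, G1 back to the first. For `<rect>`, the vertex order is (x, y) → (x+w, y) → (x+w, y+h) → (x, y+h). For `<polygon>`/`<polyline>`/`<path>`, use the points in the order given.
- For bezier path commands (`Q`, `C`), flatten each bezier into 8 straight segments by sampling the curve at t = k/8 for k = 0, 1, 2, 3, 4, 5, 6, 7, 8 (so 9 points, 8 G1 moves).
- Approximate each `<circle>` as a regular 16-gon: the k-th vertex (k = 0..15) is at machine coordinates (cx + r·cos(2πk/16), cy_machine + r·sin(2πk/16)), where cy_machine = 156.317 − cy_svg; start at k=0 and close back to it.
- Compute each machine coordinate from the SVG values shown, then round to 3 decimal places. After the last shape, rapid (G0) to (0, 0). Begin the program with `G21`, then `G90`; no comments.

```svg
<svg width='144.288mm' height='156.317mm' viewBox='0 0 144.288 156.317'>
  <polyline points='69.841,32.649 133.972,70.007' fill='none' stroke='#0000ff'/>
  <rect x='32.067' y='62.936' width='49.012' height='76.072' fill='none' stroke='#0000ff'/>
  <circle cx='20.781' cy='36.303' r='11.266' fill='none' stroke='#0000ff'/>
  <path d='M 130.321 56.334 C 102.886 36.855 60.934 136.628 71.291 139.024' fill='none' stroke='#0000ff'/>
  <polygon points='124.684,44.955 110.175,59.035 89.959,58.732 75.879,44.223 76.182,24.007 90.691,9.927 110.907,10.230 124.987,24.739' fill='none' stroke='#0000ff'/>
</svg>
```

viewBox `0 0 144.288 156.317` with mm width/height → 1 unit = 1 mm. Flip: y_m = 156.317 − y_svg.

**Shape 1** — `<polyline>` line segment, stroke `#0000ff` → engrave (S228, F2793). Machine vertices: (69.841,123.668) → (133.972,86.310). Open path.

**Shape 2** — `<rect>` rectangle, stroke `#0000ff` → engrave (S228, F2793). Machine vertices: (32.067,93.381) → (81.079,93.381) → (81.079,17.309) → (32.067,17.309) → (32.067,93.381). Closed: final G1 returns to the first vertex.

**Shape 3** — `<circle>` circle, stroke `#0000ff` → engrave (S228, F2793). Machine vertices: (32.047,120.014) → (31.189,124.325) → (28.747,127.980) → (25.092,130.422) → (20.781,131.280) → (16.470,130.422) → (12.815,127.980) → (10.373,124.325) → (9.515,120.014) → (10.373,115.703) → (12.815,112.048) → (16.470,109.606) → (20.781,108.748) → (25.092,109.606) → (28.747,112.048) → (31.189,115.703) → (32.047,120.014). Closed: final G1 returns to the first vertex.

**Shape 4** — `<path>` cubic bezier, stroke `#0000ff` → engrave (S228, F2793). Control points (SVG): P0=(130.321,56.334), P1=(102.886,36.855), P2=(60.934,136.628), P3=(71.291,139.024); sampled at t=k/8. Machine vertices: (130.321,99.983) → (119.483,102.121) → (108.067,95.617) → (96.856,83.011) → (86.634,66.841) → (78.183,49.646) → (72.287,33.963) → (69.729,22.333) → (71.291,17.293). Open path.

**Shape 5** — `<polygon>` regular polygon, stroke `#0000ff` → engrave (S228, F2793). Machine vertices: (124.684,111.362) → (110.175,97.282) → (89.959,97.585) → (75.879,112.094) → (76.182,132.310) → (90.691,146.390) → (110.907,146.087) → (124.987,131.578) → (124.684,111.362). Closed: final G1 returns to the first vertex.

G21
G90
G0 X69.841 Y123.668
M3 S228
G1 X133.972 Y86.310 F2793
M5
G0 X32.067 Y93.381
M3 S228
G1 X81.079 Y93.381 F2793
G1 X81.079 Y17.309 F2793
G1 X32.067 Y17.309 F2793
G1 X32.067 Y93.381 F2793
M5
G0 X32.047 Y120.014
M3 S228
G1 X31.189 Y124.325 F2793
G1 X28.747 Y127.980 F2793
G1 X25.092 Y130.422 F2793
G1 X20.781 Y131.280 F2793
G1 X16.470 Y130.422 F2793
G1 X12.815 Y127.980 F2793
G1 X10.373 Y124.325 F2793
G1 X9.515 Y120.014 F2793
G1 X10.373 Y115.703 F2793
G1 X12.815 Y112.048 F2793
G1 X16.470 Y109.606 F2793
G1 X20.781 Y108.748 F2793
G1 X25.092 Y109.606 F2793
G1 X28.747 Y112.048 F2793
G1 X31.189 Y115.703 F2793
G1 X32.047 Y120.014 F2793
M5
G0 X130.321 Y99.983
M3 S228
G1 X119.483 Y102.121 F2793
G1 X108.067 Y95.617 F2793
G1 X96.856 Y83.011 F2793
G1 X86.634 Y66.841 F2793
G1 X78.183 Y49.646 F2793
G1 X72.287 Y33.963 F2793
G1 X69.729 Y22.333 F2793
G1 X71.291 Y17.293 F2793
M5
G0 X124.684 Y111.362
M3 S228
G1 X110.175 Y97.282 F2793
G1 X89.959 Y97.585 F2793
G1 X75.879 Y112.094 F2793
G1 X76.182 Y132.310 F2793
G1 X90.691 Y146.390 F2793
G1 X110.907 Y146.087 F2793
G1 X124.987 Y131.578 F2793
G1 X124.684 Y111.362 F2793
M5
G0 X0.000 Y0.000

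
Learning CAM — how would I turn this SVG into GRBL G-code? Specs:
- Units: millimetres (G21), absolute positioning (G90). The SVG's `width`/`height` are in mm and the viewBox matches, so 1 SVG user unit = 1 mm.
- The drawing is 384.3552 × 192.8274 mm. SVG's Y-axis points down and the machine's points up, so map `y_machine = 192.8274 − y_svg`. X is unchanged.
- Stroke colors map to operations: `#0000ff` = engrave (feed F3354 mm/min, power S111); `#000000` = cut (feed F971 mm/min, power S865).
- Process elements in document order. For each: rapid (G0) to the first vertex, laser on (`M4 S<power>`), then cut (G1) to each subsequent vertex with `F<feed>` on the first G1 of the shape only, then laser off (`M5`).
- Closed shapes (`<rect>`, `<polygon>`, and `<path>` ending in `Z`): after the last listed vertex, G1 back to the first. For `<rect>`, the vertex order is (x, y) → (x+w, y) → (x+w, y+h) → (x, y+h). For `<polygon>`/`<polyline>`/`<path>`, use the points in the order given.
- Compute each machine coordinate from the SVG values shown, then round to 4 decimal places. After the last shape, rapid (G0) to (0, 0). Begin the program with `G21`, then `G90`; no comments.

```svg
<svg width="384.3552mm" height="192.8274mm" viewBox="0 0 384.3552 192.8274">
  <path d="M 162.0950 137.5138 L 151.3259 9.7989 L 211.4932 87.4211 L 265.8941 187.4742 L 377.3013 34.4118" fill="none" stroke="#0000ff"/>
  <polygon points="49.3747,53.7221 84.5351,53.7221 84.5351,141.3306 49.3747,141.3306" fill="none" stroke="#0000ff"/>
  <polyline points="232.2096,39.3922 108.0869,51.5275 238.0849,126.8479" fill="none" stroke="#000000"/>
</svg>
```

G21
G90
G0 X162.0950 Y55.3136
M4 S111
G1 X151.3259 Y183.0285 F3354
G1 X211.4932 Y105.4063
G1 X265.8941 Y5.3532
G1 X377.3013 Y158.4156
M5
G0 X49.3747 Y139.1053
M4 S111
G1 X84.5351 Y139.1053 F3354
G1 X84.5351 Y51.4968
G1 X49.3747 Y51.4968
G1 X49.3747 Y139.1053
M5
G0 X232.2096 Y153.4352
M4 S865
G1 X108.0869 Y141.2999 F971
G1 X238.0849 Y65.9795
M5
G0 X0.0000 Y0.0000

Since the viewBox matches the mm dimensions, user units are millimetres directly. The only transform is the Y-flip y_m = 192.8274 − y_svg.

Shape 1 is a open polyline drawn with `<path>`. Its stroke #0000ff means engrave at S111, F3354. After flipping Y the toolpath is (162.0950,55.3136) → (151.3259,183.0285) → (211.4932,105.4063) → (265.8941,5.3532) → (377.3013,158.4156).

Shape 2 is a rectangle drawn with `<polygon>`. Its stroke #0000ff means engrave at S111, F3354. After flipping Y the toolpath is (49.3747,139.1053) → (84.5351,139.1053) → (84.5351,51.4968) → (49.3747,51.4968) → (49.3747,139.1053), returning to the start.

Shape 3 is a open polyline drawn with `<polyline>`. Its stroke #000000 means cut at S865, F971. After flipping Y the toolpath is (232.2096,153.4352) → (108.0869,141.2999) → (238.0849,65.9795).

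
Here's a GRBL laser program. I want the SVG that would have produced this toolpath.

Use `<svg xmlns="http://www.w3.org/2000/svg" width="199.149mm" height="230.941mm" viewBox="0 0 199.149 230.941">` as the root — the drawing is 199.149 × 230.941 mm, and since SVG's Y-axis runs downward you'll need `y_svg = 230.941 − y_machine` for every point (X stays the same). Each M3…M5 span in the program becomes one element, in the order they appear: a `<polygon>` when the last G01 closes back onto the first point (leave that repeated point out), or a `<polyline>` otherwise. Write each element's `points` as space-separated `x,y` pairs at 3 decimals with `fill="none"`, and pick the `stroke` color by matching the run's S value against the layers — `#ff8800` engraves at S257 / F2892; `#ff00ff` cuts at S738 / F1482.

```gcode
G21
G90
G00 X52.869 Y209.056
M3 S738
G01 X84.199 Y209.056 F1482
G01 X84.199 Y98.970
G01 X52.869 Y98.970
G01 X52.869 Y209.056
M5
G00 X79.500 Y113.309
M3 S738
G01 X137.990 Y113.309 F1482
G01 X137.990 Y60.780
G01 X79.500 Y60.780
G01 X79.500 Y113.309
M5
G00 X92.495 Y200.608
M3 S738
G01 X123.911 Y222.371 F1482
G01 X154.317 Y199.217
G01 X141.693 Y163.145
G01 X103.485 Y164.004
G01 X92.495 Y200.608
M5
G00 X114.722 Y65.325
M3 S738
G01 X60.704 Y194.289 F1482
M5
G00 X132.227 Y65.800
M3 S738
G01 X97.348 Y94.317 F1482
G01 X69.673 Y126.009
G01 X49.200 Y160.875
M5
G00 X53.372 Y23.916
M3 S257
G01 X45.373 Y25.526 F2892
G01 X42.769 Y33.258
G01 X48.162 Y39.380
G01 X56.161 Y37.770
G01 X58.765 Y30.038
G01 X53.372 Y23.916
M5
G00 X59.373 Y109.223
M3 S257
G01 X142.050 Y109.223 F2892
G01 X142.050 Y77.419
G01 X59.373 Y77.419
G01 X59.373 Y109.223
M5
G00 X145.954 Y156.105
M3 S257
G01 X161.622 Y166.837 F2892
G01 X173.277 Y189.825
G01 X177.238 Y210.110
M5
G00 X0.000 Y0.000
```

<svg xmlns="http://www.w3.org/2000/svg" width="199.149mm" height="230.941mm" viewBox="0 0 199.149 230.941">
  <polygon points="52.869,21.885 84.199,21.885 84.199,131.971 52.869,131.971" fill="none" stroke="#ff00ff"/>
  <polygon points="79.500,117.632 137.990,117.632 137.990,170.161 79.500,170.161" fill="none" stroke="#ff00ff"/>
  <polygon points="92.495,30.333 123.911,8.570 154.317,31.724 141.693,67.796 103.485,66.937" fill="none" stroke="#ff00ff"/>
  <polyline points="114.722,165.616 60.704,36.652" fill="none" stroke="#ff00ff"/>
  <polyline points="132.227,165.141 97.348,136.624 69.673,104.932 49.200,70.066" fill="none" stroke="#ff00ff"/>
  <polygon points="53.372,207.025 45.373,205.415 42.769,197.683 48.162,191.561 56.161,193.171 58.765,200.903" fill="none" stroke="#ff8800"/>
  <polygon points="59.373,121.718 142.050,121.718 142.050,153.522 59.373,153.522" fill="none" stroke="#ff8800"/>
  <polyline points="145.954,74.836 161.622,64.104 173.277,41.116 177.238,20.831" fill="none" stroke="#ff8800"/>
</svg>

Machine Y-up, SVG Y-down with viewBox height 230.941, so y_svg = 230.941 − y_machine; X carries over.

Run 1: power S738 maps to stroke `#ff00ff` (cut). The run returns to its start, so emit a `<polygon>` with points (Y-flipped): 52.869,21.885 84.199,21.885 84.199,131.971 52.869,131.971.

Run 2: power S738 maps to stroke `#ff00ff` (cut). The run returns to its start, so emit a `<polygon>` with points (Y-flipped): 79.500,117.632 137.990,117.632 137.990,170.161 79.500,170.161.

Run 3: the run's S738 means `#ff00ff` (cut). The run returns to its start, so emit a `<polygon>` with points (Y-flipped): 92.495,30.333 123.911,8.570 154.317,31.724 141.693,67.796 103.485,66.937.

Run 4: S738 ⇒ cut layer `#ff00ff`. The run is open, so emit a `<polyline>` with points (Y-flipped): 114.722,165.616 60.704,36.652.

Run 5: S738 ⇒ cut layer `#ff00ff`. The run is open, so emit a `<polyline>` with points (Y-flipped): 132.227,165.141 97.348,136.624 69.673,104.932 49.200,70.066.

Run 6: S257 ⇒ engrave layer `#ff8800`. The run returns to its start, so emit a `<polygon>` with points (Y-flipped): 53.372,207.025 45.373,205.415 42.769,197.683 48.162,191.561 56.161,193.171 58.765,200.903.

Run 7: the run's S257 means `#ff8800` (engrave). The run returns to its start, so emit a `<polygon>` with points (Y-flipped): 59.373,121.718 142.050,121.718 142.050,153.522 59.373,153.522.

Run 8: S257 ⇒ engrave layer `#ff8800`. The run is open, so emit a `<polyline>` with points (Y-flipped): 145.954,74.836 161.622,64.104 173.277,41.116 177.238,20.831.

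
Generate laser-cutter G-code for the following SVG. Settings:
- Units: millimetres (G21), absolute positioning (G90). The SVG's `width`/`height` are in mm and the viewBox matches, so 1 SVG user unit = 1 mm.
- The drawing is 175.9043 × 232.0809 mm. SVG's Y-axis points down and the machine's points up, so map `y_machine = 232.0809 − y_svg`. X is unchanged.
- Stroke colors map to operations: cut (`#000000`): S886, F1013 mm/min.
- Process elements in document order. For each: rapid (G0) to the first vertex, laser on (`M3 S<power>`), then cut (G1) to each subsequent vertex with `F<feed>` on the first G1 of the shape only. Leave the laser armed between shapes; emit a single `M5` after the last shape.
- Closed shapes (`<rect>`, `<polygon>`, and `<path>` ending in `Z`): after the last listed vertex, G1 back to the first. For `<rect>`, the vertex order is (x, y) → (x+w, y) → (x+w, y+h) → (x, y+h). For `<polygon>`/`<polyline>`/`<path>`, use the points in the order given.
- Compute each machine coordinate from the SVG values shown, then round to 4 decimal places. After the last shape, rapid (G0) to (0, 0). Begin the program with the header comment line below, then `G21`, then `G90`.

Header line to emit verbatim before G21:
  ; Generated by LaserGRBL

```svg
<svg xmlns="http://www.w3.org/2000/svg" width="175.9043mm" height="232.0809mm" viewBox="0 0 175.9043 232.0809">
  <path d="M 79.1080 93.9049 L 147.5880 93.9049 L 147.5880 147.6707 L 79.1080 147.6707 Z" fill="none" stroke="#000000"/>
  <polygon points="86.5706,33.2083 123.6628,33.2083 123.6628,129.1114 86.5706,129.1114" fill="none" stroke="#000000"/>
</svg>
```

; Generated by LaserGRBL
G21
G90
G0 X79.1080 Y138.1760
M3 S886
G1 X147.5880 Y138.1760 F1013
G1 X147.5880 Y84.4102
G1 X79.1080 Y84.4102
G1 X79.1080 Y138.1760
G0 X86.5706 Y198.8726
M3 S886
G1 X123.6628 Y198.8726 F1013
G1 X123.6628 Y102.9695
G1 X86.5706 Y102.9695
G1 X86.5706 Y198.8726
M5
G0 X0.0000 Y0.0000

1 u = 1 mm; y_m = 232.0809 − y.

[1] `<path>` rectangle, #000000→cut S886 F1013: (79.1080,138.1760) → (147.5880,138.1760) → (147.5880,84.4102) → (79.1080,84.4102) → (79.1080,138.1760) (closed)

[2] `<polygon>` rectangle, #000000→cut S886 F1013: (86.5706,198.8726) → (123.6628,198.8726) → (123.6628,102.9695) → (86.5706,102.9695) → (86.5706,198.8726) (closed)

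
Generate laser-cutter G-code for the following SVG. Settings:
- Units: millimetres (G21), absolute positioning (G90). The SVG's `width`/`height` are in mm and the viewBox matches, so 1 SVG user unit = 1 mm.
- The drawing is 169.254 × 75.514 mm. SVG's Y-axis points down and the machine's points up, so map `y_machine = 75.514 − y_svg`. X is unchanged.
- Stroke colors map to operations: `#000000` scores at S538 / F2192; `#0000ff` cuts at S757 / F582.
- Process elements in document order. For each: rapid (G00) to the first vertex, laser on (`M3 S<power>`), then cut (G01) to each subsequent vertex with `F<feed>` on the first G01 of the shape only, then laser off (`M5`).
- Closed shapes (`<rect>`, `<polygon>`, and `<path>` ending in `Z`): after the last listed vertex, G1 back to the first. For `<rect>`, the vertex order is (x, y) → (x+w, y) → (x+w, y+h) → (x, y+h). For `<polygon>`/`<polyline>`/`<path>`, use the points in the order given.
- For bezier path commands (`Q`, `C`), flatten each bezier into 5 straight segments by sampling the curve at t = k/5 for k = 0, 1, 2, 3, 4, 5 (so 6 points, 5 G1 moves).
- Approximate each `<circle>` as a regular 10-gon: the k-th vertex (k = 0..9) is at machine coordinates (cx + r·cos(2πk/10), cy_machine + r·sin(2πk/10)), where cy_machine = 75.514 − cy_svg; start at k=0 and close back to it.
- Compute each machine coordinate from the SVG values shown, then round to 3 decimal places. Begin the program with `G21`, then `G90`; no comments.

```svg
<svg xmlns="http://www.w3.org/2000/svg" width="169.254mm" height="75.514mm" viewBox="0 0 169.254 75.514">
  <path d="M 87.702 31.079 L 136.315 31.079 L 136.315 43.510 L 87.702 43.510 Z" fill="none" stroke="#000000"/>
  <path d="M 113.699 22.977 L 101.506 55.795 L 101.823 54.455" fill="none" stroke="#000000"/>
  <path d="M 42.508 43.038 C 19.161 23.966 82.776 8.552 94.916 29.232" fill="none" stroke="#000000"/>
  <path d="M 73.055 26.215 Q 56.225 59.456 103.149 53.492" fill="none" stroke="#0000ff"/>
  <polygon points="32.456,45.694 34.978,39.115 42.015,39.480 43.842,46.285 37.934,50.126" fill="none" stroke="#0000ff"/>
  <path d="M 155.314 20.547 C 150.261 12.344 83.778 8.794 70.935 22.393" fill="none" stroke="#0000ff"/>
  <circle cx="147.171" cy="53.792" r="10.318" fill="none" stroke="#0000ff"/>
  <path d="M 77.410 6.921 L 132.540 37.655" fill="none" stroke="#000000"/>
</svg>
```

G21
G90
G00 X87.702 Y44.435
M3 S538
G01 X136.315 Y44.435 F2192
G01 X136.315 Y32.004
G01 X87.702 Y32.004
G01 X87.702 Y44.435
M5
G00 X113.699 Y52.537
M3 S538
G01 X101.506 Y19.719 F2192
G01 X101.823 Y21.059
M5
G00 X42.508 Y32.476
M3 S538
G01 X37.828 Y43.221 F2192
G01 X47.373 Y51.531
G01 X64.500 Y55.849
G01 X82.562 Y54.618
G01 X94.916 Y46.282
M5
G00 X73.055 Y49.299
M3 S757
G01 X68.873 Y37.571 F582
G01 X69.792 Y28.979
G01 X75.810 Y23.524
G01 X86.930 Y21.205
G01 X103.149 Y22.022
M5
G00 X32.456 Y29.820
M3 S757
G01 X34.978 Y36.399 F582
G01 X42.015 Y36.034
G01 X43.842 Y29.229
G01 X37.934 Y25.388
G01 X32.456 Y29.820
M5
G00 X155.314 Y54.967
M3 S757
G01 X145.831 Y59.230 F582
G01 X127.128 Y61.777
G01 X104.729 Y62.008
G01 X84.157 Y59.322
G01 X70.935 Y53.121
M5
G00 X157.489 Y21.722
M3 S757
G01 X155.518 Y27.787 F582
G01 X150.359 Y31.535
G01 X143.983 Y31.535
G01 X138.824 Y27.787
G01 X136.853 Y21.722
G01 X138.824 Y15.657
G01 X143.983 Y11.909
G01 X150.359 Y11.909
G01 X155.518 Y15.657
G01 X157.489 Y21.722
M5
G00 X77.410 Y68.593
M3 S538
G01 X132.540 Y37.859 F2192
M5

Since the viewBox matches the mm dimensions, user units are millimetres directly. The only transform is the Y-flip y_m = 75.514 − y_svg.

Shape 1 is a rectangle drawn with `<path>`. Its stroke #000000 means score at S538, F2192. After flipping Y the toolpath is (87.702,44.435) → (136.315,44.435) → (136.315,32.004) → (87.702,32.004) → (87.702,44.435), returning to the start.

Shape 2 is a open polyline drawn with `<path>`. Its stroke #000000 means score at S538, F2192. After flipping Y the toolpath is (113.699,52.537) → (101.506,19.719) → (101.823,21.059).

Shape 3 is a cubic bezier drawn with `<path>`. Its stroke #000000 means score at S538, F2192. After flipping Y the toolpath is (42.508,32.476) → (37.828,43.221) → (47.373,51.531) → (64.500,55.849) → (82.562,54.618) → (94.916,46.282).

Shape 4 is a quadratic bezier drawn with `<path>`. Its stroke #0000ff means cut at S757, F582. After flipping Y the toolpath is (73.055,49.299) → (68.873,37.571) → (69.792,28.979) → (75.810,23.524) → (86.930,21.205) → (103.149,22.022).

Shape 5 is a regular polygon drawn with `<polygon>`. Its stroke #0000ff means cut at S757, F582. After flipping Y the toolpath is (32.456,29.820) → (34.978,36.399) → (42.015,36.034) → (43.842,29.229) → (37.934,25.388) → (32.456,29.820), returning to the start.

Shape 6 is a cubic bezier drawn with `<path>`. Its stroke #0000ff means cut at S757, F582. After flipping Y the toolpath is (155.314,54.967) → (145.831,59.230) → (127.128,61.777) → (104.729,62.008) → (84.157,59.322) → (70.935,53.121).

Shape 7 is a circle drawn with `<circle>`. Its stroke #0000ff means cut at S757, F582. After flipping Y the toolpath is (157.489,21.722) → (155.518,27.787) → (150.359,31.535) → (143.983,31.535) → (138.824,27.787) → (136.853,21.722) → (138.824,15.657) → (143.983,11.909) → (150.359,11.909) → (155.518,15.657) → (157.489,21.722), returning to the start.

Shape 8 is a line segment drawn with `<path>`. Its stroke #000000 means score at S538, F2192. After flipping Y the toolpath is (77.410,68.593) → (132.540,37.859).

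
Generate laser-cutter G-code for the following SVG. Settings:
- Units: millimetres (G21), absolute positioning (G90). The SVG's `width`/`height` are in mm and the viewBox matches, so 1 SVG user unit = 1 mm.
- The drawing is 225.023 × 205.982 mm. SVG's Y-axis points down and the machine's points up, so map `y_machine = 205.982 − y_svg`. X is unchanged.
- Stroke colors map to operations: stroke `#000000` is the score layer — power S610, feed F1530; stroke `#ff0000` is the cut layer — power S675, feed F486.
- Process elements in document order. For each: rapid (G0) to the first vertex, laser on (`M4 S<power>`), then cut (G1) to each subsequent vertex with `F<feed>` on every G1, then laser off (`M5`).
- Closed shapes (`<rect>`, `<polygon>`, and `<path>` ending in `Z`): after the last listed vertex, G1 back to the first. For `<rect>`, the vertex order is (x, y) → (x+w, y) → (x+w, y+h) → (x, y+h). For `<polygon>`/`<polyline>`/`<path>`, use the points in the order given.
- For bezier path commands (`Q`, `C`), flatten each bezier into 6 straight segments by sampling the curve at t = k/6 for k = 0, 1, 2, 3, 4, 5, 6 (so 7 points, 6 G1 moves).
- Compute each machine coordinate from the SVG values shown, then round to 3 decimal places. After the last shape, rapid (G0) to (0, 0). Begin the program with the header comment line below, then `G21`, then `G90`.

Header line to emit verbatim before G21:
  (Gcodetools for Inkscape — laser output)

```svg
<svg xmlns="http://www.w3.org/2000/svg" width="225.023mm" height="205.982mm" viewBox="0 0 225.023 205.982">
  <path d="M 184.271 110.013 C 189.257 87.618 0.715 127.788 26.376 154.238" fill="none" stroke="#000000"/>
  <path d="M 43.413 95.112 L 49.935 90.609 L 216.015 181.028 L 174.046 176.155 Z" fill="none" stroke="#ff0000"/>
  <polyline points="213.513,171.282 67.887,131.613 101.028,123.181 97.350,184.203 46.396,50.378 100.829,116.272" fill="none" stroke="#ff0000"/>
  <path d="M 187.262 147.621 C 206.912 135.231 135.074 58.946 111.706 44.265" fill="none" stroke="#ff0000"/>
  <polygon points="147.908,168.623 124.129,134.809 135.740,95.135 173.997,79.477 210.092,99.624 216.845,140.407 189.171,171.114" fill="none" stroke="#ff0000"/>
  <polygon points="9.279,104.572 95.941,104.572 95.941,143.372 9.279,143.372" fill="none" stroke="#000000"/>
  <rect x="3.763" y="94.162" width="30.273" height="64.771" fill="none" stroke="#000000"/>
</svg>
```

1 u = 1 mm; y_m = 205.982 − y.

[1] `<path>` cubic bezier, #000000→score S610 F1530: (184.271,95.969) → (172.524,102.306) → (139.849,100.334) → (97.570,92.173) → (57.015,79.942) → (29.508,65.759) → (26.376,51.744)

[2] `<path>` closed polygon, #ff0000→cut S675 F486: (43.413,110.870) → (49.935,115.373) → (216.015,24.954) → (174.046,29.827) → (43.413,110.870) (closed)

[3] `<polyline>` open polyline, #ff0000→cut S675 F486: (213.513,34.700) → (67.887,74.369) → (101.028,82.801) → (97.350,21.779) → (46.396,155.604) → (100.829,89.710)

[4] `<path>` cubic bezier, #ff0000→cut S675 F486: (187.262,58.361) → (190.111,69.300) → (181.600,87.401) → (165.616,109.180) → (146.047,131.149) → (126.781,149.824) → (111.706,161.717)

[5] `<polygon>` regular polygon, #ff0000→cut S675 F486: (147.908,37.359) → (124.129,71.173) → (135.740,110.847) → (173.997,126.505) → (210.092,106.358) → (216.845,65.575) → (189.171,34.868) → (147.908,37.359) (closed)

[6] `<polygon>` rectangle, #000000→score S610 F1530: (9.279,101.410) → (95.941,101.410) → (95.941,62.610) → (9.279,62.610) → (9.279,101.410) (closed)

[7] `<rect>` rectangle, #000000→score S610 F1530: (3.763,111.820) → (34.036,111.820) → (34.036,47.049) → (3.763,47.049) → (3.763,111.820) (closed)

(Gcodetools for Inkscape — laser output)
G21
G90
G0 X184.271 Y95.969
M4 S610
G1 X172.524 Y102.306 F1530
G1 X139.849 Y100.334 F1530
G1 X97.570 Y92.173 F1530
G1 X57.015 Y79.942 F1530
G1 X29.508 Y65.759 F1530
G1 X26.376 Y51.744 F1530
M5
G0 X43.413 Y110.870
M4 S675
G1 X49.935 Y115.373 F486
G1 X216.015 Y24.954 F486
G1 X174.046 Y29.827 F486
G1 X43.413 Y110.870 F486
M5
G0 X213.513 Y34.700
M4 S675
G1 X67.887 Y74.369 F486
G1 X101.028 Y82.801 F486
G1 X97.350 Y21.779 F486
G1 X46.396 Y155.604 F486
G1 X100.829 Y89.710 F486
M5
G0 X187.262 Y58.361
M4 S675
G1 X190.111 Y69.300 F486
G1 X181.600 Y87.401 F486
G1 X165.616 Y109.180 F486
G1 X146.047 Y131.149 F486
G1 X126.781 Y149.824 F486
G1 X111.706 Y161.717 F486
M5
G0 X147.908 Y37.359
M4 S675
G1 X124.129 Y71.173 F486
G1 X135.740 Y110.847 F486
G1 X173.997 Y126.505 F486
G1 X210.092 Y106.358 F486
G1 X216.845 Y65.575 F486
G1 X189.171 Y34.868 F486
G1 X147.908 Y37.359 F486
M5
G0 X9.279 Y101.410
M4 S610
G1 X95.941 Y101.410 F1530
G1 X95.941 Y62.610 F1530
G1 X9.279 Y62.610 F1530
G1 X9.279 Y101.410 F1530
M5
G0 X3.763 Y111.820
M4 S610
G1 X34.036 Y111.820 F1530
G1 X34.036 Y47.049 F1530
G1 X3.763 Y47.049 F1530
G1 X3.763 Y111.820 F1530
M5
G0 X0.000 Y0.000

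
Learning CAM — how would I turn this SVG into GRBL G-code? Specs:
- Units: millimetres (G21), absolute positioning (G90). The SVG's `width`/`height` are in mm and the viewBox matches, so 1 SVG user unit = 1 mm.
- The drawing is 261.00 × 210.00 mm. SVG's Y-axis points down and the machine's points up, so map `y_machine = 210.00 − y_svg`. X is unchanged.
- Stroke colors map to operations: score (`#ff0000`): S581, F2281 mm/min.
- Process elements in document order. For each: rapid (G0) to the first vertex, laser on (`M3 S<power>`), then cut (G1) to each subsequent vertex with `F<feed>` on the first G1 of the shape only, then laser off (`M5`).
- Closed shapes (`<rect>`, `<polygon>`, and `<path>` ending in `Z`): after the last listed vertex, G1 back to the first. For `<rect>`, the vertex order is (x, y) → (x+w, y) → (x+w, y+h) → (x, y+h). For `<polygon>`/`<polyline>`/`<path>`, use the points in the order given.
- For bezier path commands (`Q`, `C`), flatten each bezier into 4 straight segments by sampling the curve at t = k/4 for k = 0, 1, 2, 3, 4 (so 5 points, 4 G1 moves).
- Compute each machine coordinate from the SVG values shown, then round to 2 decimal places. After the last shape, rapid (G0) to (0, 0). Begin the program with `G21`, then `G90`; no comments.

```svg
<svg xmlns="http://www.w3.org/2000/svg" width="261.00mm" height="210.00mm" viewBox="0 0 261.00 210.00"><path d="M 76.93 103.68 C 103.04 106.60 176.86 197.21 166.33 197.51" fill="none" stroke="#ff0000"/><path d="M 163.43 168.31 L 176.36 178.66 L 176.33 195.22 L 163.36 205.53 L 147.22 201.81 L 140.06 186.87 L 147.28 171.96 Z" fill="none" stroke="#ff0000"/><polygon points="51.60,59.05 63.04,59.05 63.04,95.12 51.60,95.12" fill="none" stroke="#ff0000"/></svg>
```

viewBox `0 0 261.00 210.00` with mm width/height → 1 unit = 1 mm. Flip: y_m = 210.00 − y_svg.

**Shape 1** — `<path>` cubic bezier, stroke `#ff0000` → score (S581, F2281). Control points (SVG): P0=(76.93,103.68), P1=(103.04,106.60), P2=(176.86,197.21), P3=(166.33,197.51); sampled at t=k/4. Machine vertices: (76.93,106.32) → (103.39,90.47) → (135.37,58.42) → (160.48,26.87) → (166.33,12.49). Open path.

**Shape 2** — `<path>` regular polygon, stroke `#ff0000` → score (S581, F2281). Machine vertices: (163.43,41.69) → (176.36,31.34) → (176.33,14.78) → (163.36,4.47) → (147.22,8.19) → (140.06,23.13) → (147.28,38.04) → (163.43,41.69). Closed: final G1 returns to the first vertex.

**Shape 3** — `<polygon>` rectangle, stroke `#ff0000` → score (S581, F2281). Machine vertices: (51.60,150.95) → (63.04,150.95) → (63.04,114.88) → (51.60,114.88) → (51.60,150.95). Closed: final G1 returns to the first vertex.

G21
G90
G0 X76.93 Y106.32
M3 S581
G1 X103.39 Y90.47 F2281
G1 X135.37 Y58.42
G1 X160.48 Y26.87
G1 X166.33 Y12.49
M5
G0 X163.43 Y41.69
M3 S581
G1 X176.36 Y31.34 F2281
G1 X176.33 Y14.78
G1 X163.36 Y4.47
G1 X147.22 Y8.19
G1 X140.06 Y23.13
G1 X147.28 Y38.04
G1 X163.43 Y41.69
M5
G0 X51.60 Y150.95
M3 S581
G1 X63.04 Y150.95 F2281
G1 X63.04 Y114.88
G1 X51.60 Y114.88
G1 X51.60 Y150.95
M5
G0 X0.00 Y0.00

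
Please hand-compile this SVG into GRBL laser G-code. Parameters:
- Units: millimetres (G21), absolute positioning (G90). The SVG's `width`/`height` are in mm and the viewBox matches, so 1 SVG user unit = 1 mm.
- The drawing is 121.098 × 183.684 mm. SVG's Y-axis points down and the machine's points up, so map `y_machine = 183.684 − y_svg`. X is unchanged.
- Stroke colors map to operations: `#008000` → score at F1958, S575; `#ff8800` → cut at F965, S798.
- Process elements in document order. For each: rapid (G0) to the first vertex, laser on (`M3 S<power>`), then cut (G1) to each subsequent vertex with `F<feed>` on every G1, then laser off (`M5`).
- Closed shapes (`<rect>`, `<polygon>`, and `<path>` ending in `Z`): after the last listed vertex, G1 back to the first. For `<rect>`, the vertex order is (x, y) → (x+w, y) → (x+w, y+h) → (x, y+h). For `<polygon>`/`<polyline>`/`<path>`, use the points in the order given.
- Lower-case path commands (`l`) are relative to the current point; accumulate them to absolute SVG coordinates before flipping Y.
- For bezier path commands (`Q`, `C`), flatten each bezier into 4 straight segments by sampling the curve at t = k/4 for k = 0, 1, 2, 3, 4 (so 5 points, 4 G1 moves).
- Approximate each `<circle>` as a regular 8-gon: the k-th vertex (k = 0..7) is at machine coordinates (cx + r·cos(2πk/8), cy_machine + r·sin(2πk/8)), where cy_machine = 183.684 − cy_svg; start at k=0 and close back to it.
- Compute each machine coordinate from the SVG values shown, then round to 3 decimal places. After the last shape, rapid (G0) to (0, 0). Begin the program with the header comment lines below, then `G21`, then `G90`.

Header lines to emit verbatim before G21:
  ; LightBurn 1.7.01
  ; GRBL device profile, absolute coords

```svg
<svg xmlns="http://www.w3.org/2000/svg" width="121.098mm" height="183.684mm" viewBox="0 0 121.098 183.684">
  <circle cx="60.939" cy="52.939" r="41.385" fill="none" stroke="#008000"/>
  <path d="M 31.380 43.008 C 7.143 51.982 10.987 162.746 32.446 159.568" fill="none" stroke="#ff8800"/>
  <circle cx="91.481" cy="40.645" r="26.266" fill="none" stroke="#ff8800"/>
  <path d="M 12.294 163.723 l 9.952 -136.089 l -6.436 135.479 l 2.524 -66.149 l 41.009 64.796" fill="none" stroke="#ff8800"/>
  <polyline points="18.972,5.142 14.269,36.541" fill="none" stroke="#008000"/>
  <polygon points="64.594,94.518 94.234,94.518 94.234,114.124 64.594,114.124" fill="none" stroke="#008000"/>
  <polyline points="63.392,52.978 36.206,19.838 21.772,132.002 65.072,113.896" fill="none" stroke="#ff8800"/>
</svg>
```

; LightBurn 1.7.01
; GRBL device profile, absolute coords
G21
G90
G0 X102.324 Y130.745
M3 S575
G1 X90.203 Y160.009 F1958
G1 X60.939 Y172.130 F1958
G1 X31.675 Y160.009 F1958
G1 X19.554 Y130.745 F1958
G1 X31.675 Y101.481 F1958
G1 X60.939 Y89.360 F1958
G1 X90.203 Y101.481 F1958
G1 X102.324 Y130.745 F1958
M5
G0 X31.380 Y140.676
M3 S798
G1 X18.304 Y118.231 F965
G1 X14.777 Y77.839 F965
G1 X19.818 Y39.726 F965
G1 X32.446 Y24.116 F965
M5
G0 X117.747 Y143.039
M3 S798
G1 X110.054 Y161.612 F965
G1 X91.481 Y169.305 F965
G1 X72.908 Y161.612 F965
G1 X65.215 Y143.039 F965
G1 X72.908 Y124.466 F965
G1 X91.481 Y116.773 F965
G1 X110.054 Y124.466 F965
G1 X117.747 Y143.039 F965
M5
G0 X12.294 Y19.961
M3 S798
G1 X22.246 Y156.050 F965
G1 X15.810 Y20.571 F965
G1 X18.334 Y86.720 F965
G1 X59.343 Y21.924 F965
M5
G0 X18.972 Y178.542
M3 S575
G1 X14.269 Y147.143 F1958
M5
G0 X64.594 Y89.166
M3 S575
G1 X94.234 Y89.166 F1958
G1 X94.234 Y69.560 F1958
G1 X64.594 Y69.560 F1958
G1 X64.594 Y89.166 F1958
M5
G0 X63.392 Y130.706
M3 S798
G1 X36.206 Y163.846 F965
G1 X21.772 Y51.682 F965
G1 X65.072 Y69.788 F965
M5
G0 X0.000 Y0.000

viewBox `0 0 121.098 183.684` with mm width/height → 1 unit = 1 mm. Flip: y_m = 183.684 − y_svg.

**Shape 1** — `<circle>` circle, stroke `#008000` → score (S575, F1958). Machine vertices: (102.324,130.745) → (90.203,160.009) → (60.939,172.130) → (31.675,160.009) → (19.554,130.745) → (31.675,101.481) → (60.939,89.360) → (90.203,101.481) → (102.324,130.745). Closed: final G1 returns to the first vertex.

**Shape 2** — `<path>` cubic bezier, stroke `#ff8800` → cut (S798, F965). Control points (SVG): P0=(31.380,43.008), P1=(7.143,51.982), P2=(10.987,162.746), P3=(32.446,159.568); sampled at t=k/4. Machine vertices: (31.380,140.676) → (18.304,118.231) → (14.777,77.839) → (19.818,39.726) → (32.446,24.116). Open path.

**Shape 3** — `<circle>` circle, stroke `#ff8800` → cut (S798, F965). Machine vertices: (117.747,143.039) → (110.054,161.612) → (91.481,169.305) → (72.908,161.612) → (65.215,143.039) → (72.908,124.466) → (91.481,116.773) → (110.054,124.466) → (117.747,143.039). Closed: final G1 returns to the first vertex.

**Shape 4** — `<path>` open polyline, stroke `#ff8800` → cut (S798, F965). Machine vertices: (12.294,19.961) → (22.246,156.050) → (15.810,20.571) → (18.334,86.720) → (59.343,21.924). Open path.

**Shape 5** — `<polyline>` line segment, stroke `#008000` → score (S575, F1958). Machine vertices: (18.972,178.542) → (14.269,147.143). Open path.

**Shape 6** — `<polygon>` rectangle, stroke `#008000` → score (S575, F1958). Machine vertices: (64.594,89.166) → (94.234,89.166) → (94.234,69.560) → (64.594,69.560) → (64.594,89.166). Closed: final G1 returns to the first vertex.

**Shape 7** — `<polyline>` open polyline, stroke `#ff8800` → cut (S798, F965). Machine vertices: (63.392,130.706) → (36.206,163.846) → (21.772,51.682) → (65.072,69.788). Open path.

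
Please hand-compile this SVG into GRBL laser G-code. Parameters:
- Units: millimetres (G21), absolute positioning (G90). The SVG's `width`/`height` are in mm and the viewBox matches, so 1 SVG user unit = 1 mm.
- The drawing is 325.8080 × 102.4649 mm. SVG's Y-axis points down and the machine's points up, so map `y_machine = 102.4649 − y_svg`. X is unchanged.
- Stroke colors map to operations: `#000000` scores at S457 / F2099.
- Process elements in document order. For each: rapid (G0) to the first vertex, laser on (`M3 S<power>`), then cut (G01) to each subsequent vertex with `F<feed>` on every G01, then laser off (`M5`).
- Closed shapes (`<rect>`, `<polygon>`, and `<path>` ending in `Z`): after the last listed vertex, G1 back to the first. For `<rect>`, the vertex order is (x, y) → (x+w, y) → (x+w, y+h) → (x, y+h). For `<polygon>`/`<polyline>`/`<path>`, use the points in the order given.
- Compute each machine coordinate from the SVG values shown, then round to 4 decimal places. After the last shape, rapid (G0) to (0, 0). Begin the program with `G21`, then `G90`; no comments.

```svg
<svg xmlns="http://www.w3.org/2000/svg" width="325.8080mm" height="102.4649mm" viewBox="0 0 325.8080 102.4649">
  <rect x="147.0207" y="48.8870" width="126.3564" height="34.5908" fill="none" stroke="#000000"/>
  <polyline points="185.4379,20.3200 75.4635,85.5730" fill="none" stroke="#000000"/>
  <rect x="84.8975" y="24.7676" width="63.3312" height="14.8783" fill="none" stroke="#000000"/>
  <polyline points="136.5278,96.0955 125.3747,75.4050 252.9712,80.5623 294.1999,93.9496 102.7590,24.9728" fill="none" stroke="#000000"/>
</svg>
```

G21
G90
G0 X147.0207 Y53.5779
M3 S457
G01 X273.3771 Y53.5779 F2099
G01 X273.3771 Y18.9871 F2099
G01 X147.0207 Y18.9871 F2099
G01 X147.0207 Y53.5779 F2099
M5
G0 X185.4379 Y82.1449
M3 S457
G01 X75.4635 Y16.8919 F2099
M5
G0 X84.8975 Y77.6973
M3 S457
G01 X148.2287 Y77.6973 F2099
G01 X148.2287 Y62.8190 F2099
G01 X84.8975 Y62.8190 F2099
G01 X84.8975 Y77.6973 F2099
M5
G0 X136.5278 Y6.3694
M3 S457
G01 X125.3747 Y27.0599 F2099
G01 X252.9712 Y21.9026 F2099
G01 X294.1999 Y8.5153 F2099
G01 X102.7590 Y77.4921 F2099
M5
G0 X0.0000 Y0.0000

Since the viewBox matches the mm dimensions, user units are millimetres directly. The only transform is the Y-flip y_m = 102.4649 − y_svg.

Shape 1 is a rectangle drawn with `<rect>`. Its stroke #000000 means score at S457, F2099. After flipping Y the toolpath is (147.0207,53.5779) → (273.3771,53.5779) → (273.3771,18.9871) → (147.0207,18.9871) → (147.0207,53.5779), returning to the start.

Shape 2 is a line segment drawn with `<polyline>`. Its stroke #000000 means score at S457, F2099. After flipping Y the toolpath is (185.4379,82.1449) → (75.4635,16.8919).

Shape 3 is a rectangle drawn with `<rect>`. Its stroke #000000 means score at S457, F2099. After flipping Y the toolpath is (84.8975,77.6973) → (148.2287,77.6973) → (148.2287,62.8190) → (84.8975,62.8190) → (84.8975,77.6973), returning to the start.

Shape 4 is a open polyline drawn with `<polyline>`. Its stroke #000000 means score at S457, F2099. After flipping Y the toolpath is (136.5278,6.3694) → (125.3747,27.0599) → (252.9712,21.9026) → (294.1999,8.5153) → (102.7590,77.4921).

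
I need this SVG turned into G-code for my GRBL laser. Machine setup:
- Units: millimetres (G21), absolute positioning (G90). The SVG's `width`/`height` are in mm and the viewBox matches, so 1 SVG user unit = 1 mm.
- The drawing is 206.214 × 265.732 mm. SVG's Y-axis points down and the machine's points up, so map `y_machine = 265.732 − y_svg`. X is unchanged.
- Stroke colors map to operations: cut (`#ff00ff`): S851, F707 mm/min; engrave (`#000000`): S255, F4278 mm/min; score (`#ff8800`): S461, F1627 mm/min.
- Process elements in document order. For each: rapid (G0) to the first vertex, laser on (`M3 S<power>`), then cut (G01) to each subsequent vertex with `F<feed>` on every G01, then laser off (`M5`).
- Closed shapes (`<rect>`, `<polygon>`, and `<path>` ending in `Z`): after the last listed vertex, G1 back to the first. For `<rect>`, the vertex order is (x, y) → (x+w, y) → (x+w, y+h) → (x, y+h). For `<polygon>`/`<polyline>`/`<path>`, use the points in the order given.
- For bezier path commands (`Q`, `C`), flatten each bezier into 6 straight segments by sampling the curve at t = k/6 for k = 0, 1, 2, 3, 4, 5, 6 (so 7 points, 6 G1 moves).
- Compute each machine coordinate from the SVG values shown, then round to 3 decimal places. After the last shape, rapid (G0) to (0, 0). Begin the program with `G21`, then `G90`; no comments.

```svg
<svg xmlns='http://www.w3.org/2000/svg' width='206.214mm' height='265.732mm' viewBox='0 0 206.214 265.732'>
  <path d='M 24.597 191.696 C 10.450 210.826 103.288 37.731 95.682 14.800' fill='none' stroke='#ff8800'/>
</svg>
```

G21
G90
G0 X24.597 Y74.036
M3 S461
G01 X25.479 Y78.905 F1627
G01 X38.429 Y106.300 F1627
G01 X57.687 Y146.711 F1627
G01 X77.489 Y190.627 F1627
G01 X92.075 Y228.538 F1627
G01 X95.682 Y250.932 F1627
M5
G0 X0.000 Y0.000

viewBox `0 0 206.214 265.732` with mm width/height → 1 unit = 1 mm. Flip: y_m = 265.732 − y_svg.

**Shape 1** — `<path>` cubic bezier, stroke `#ff8800` → score (S461, F1627). Control points (SVG): P0=(24.597,191.696), P1=(10.450,210.826), P2=(103.288,37.731), P3=(95.682,14.800); sampled at t=k/6. Machine vertices: (24.597,74.036) → (25.479,78.905) → (38.429,106.300) → (57.687,146.711) → (77.489,190.627) → (92.075,228.538) → (95.682,250.932). Open path.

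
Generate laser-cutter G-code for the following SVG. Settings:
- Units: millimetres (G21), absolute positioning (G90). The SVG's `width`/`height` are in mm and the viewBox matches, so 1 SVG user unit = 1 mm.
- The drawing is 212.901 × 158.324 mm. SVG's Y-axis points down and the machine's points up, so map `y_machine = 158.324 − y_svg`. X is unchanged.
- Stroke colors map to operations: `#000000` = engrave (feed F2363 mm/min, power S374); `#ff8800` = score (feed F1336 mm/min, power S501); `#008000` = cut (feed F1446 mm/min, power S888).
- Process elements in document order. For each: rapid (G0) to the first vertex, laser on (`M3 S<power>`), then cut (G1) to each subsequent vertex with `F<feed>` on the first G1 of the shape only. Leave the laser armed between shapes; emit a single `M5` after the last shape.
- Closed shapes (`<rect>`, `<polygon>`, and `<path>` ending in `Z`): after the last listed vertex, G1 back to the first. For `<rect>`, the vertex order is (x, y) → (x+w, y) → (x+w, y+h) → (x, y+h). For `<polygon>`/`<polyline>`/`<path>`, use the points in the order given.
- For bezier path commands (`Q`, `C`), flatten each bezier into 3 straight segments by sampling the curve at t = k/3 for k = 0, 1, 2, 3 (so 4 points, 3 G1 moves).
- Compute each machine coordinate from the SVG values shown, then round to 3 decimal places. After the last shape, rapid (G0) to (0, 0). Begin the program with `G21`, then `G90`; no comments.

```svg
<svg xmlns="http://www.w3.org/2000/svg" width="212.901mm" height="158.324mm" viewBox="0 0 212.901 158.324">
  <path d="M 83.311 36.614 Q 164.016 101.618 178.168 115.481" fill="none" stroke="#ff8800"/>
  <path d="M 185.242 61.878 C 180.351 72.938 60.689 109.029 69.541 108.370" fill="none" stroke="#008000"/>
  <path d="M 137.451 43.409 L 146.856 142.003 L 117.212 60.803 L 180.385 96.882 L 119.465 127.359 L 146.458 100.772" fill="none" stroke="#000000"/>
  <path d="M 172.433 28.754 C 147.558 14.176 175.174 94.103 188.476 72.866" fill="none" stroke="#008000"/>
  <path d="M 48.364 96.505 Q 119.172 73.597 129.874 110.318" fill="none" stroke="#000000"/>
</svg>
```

viewBox `0 0 212.901 158.324` with mm width/height → 1 unit = 1 mm. Flip: y_m = 158.324 − y_svg.

**Shape 1** — `<path>` quadratic bezier, stroke `#ff8800` → score (S501, F1336). Control points (SVG): P0=(83.311,36.614), P1=(164.016,101.618), P2=(178.168,115.481); sampled at t=k/3. Machine vertices: (83.311,121.710) → (129.720,84.056) → (161.339,57.767) → (178.168,42.843). Open path.

**Shape 2** — `<path>` cubic bezier, stroke `#008000` → cut (S888, F1446). Control points (SVG): P0=(185.242,61.878), P1=(180.351,72.938), P2=(60.689,109.029), P3=(69.541,108.370); sampled at t=k/3. Machine vertices: (185.242,96.446) → (151.105,79.331) → (94.516,59.257) → (69.541,49.954). Open path.

**Shape 3** — `<path>` open polyline, stroke `#000000` → engrave (S374, F2363). Machine vertices: (137.451,114.915) → (146.856,16.321) → (117.212,97.521) → (180.385,61.442) → (119.465,30.965) → (146.458,57.552). Open path.

**Shape 4** — `<path>` cubic bezier, stroke `#008000` → cut (S888, F1446). Control points (SVG): P0=(172.433,28.754), P1=(147.558,14.176), P2=(175.174,94.103), P3=(188.476,72.866); sampled at t=k/3. Machine vertices: (172.433,129.570) → (162.581,119.893) → (172.877,90.695) → (188.476,85.458). Open path.

**Shape 5** — `<path>` quadratic bezier, stroke `#000000` → engrave (S374, F2363). Control points (SVG): P0=(48.364,96.505), P1=(119.172,73.597), P2=(129.874,110.318); sampled at t=k/3. Machine vertices: (48.364,61.819) → (88.891,70.466) → (116.061,65.861) → (129.874,48.006). Open path.

G21
G90
G0 X83.311 Y121.710
M3 S501
G1 X129.720 Y84.056 F1336
G1 X161.339 Y57.767
G1 X178.168 Y42.843
G0 X185.242 Y96.446
M3 S888
G1 X151.105 Y79.331 F1446
G1 X94.516 Y59.257
G1 X69.541 Y49.954
G0 X137.451 Y114.915
M3 S374
G1 X146.856 Y16.321 F2363
G1 X117.212 Y97.521
G1 X180.385 Y61.442
G1 X119.465 Y30.965
G1 X146.458 Y57.552
G0 X172.433 Y129.570
M3 S888
G1 X162.581 Y119.893 F1446
G1 X172.877 Y90.695
G1 X188.476 Y85.458
G0 X48.364 Y61.819
M3 S374
G1 X88.891 Y70.466 F2363
G1 X116.061 Y65.861
G1 X129.874 Y48.006
M5
G0 X0.000 Y0.000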